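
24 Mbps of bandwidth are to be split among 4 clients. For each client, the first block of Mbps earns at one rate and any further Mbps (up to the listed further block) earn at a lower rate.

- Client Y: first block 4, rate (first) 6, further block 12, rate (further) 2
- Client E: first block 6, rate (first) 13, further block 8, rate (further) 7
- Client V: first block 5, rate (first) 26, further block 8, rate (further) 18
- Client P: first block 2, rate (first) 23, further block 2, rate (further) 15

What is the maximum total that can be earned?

Treat each block as its own option and order by rate: Client V/first 26 > Client P/first 23 > Client V/second 18 > Client P/second 15 > Client E/first 13 > Client E/second 7 > Client Y/first 6 > Client Y/second 2.
Client V first at 26: fill all 5 — 19 left.
Client P first at 23: fill all 2 — 17 left.
Fill Client V second block (8 at 18) — 9 left.
Fill Client P second block (2 at 15) — 7 left.
Client E first at 13: fill all 6 — 1 left.
1 remain; put them into Client E second at 7.
Total = 26×5 + 23×2 + 18×8 + 15×2 + 13×6 + 7×1 = 435.

435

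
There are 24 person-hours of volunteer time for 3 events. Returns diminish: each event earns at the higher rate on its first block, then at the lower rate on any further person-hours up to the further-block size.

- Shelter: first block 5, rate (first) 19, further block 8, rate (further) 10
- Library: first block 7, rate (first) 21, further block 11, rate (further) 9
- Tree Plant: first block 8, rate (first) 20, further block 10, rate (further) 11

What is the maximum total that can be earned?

Treat each block as its own option and order by rate: Library/first 21 > Tree Plant/first 20 > Shelter/first 19 > Tree Plant/second 11 > Shelter/second 10 > Library/second 9.
Library first at 21: fill all 7 → 17 left.
Fill Tree Plant first block (8 at 20) → 9 left.
Fill Shelter first block (5 at 19) → 4 left.
Tree Plant second at 11: only 4 left, fill 4.
Total = 21×7 + 20×8 + 19×5 + 11×4 = 446.

446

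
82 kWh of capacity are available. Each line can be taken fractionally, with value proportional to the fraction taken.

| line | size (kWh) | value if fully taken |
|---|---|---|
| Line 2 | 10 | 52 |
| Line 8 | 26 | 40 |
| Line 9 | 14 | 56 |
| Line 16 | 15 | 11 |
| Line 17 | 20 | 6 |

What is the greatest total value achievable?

Sort by value density: Line 2 52/10≈5.2, Line 9 56/14≈4, Line 8 40/26≈1.54, Line 16 11/15≈0.733, Line 17 6/20≈0.3.
Line 2: take in full, 10 kWh for value 52 → 72 left.
Take all of Line 9 (14 kWh, value 56) → 58 kWh left.
All 26 kWh of Line 8 fit (value 40) → 32 remain.
Take all of Line 16 (15 kWh, value 11) → 17 kWh left.
Fill the last 17 kWh with part of Line 17: 17/20 of it earns 5.1.
Total value = 164.1.

164.1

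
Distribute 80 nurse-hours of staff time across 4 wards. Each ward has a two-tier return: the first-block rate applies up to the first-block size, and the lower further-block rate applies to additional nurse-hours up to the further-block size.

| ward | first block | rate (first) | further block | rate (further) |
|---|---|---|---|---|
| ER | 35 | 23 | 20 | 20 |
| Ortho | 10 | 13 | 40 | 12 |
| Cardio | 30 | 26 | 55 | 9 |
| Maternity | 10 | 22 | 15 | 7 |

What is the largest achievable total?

Treat each block as its own option and order by rate: Cardio/first 26 > ER/first 23 > Maternity/first 22 > ER/second 20 > Ortho/first 13 > Ortho/second 12 > Cardio/second 9 > Maternity/second 7.
Fill Cardio first block (30 at 26) ; 50 left.
Fill ER first block (35 at 23) ; 15 left.
Maternity first at 22: fill all 10 ; 5 left.
5 remain; put them into ER second at 20.
Total = 26×30 + 23×35 + 22×10 + 20×5 = 1905.

1905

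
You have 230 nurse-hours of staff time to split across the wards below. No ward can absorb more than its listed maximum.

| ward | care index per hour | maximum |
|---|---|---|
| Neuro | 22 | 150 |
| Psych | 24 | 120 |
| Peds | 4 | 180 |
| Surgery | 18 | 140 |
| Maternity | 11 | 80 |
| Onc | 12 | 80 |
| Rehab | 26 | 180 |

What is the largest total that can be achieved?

5880

Highest care index per hour first: Rehab 26 > Psych 24 > Neuro 22 > Surgery 18 > Onc 12 > Maternity 11 > Peds 4.
Rehab: +180 to 180 (cap) → 50 left.
Only 50 left; Psych takes them to reach 50.
Total = 24×50 + 26×180 = 5880.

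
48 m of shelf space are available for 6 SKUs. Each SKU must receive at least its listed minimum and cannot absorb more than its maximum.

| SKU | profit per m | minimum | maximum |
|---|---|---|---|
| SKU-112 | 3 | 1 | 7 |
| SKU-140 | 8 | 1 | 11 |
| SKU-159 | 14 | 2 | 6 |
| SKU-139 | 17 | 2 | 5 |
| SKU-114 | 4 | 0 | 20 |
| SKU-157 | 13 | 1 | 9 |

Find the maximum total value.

441

Meeting every minimum uses 1+1+2+2+0+1 = 7 m, leaving 41.
Rank by profit per m: SKU-139 17 > SKU-159 14 > SKU-157 13 > SKU-140 8 > SKU-114 4 > SKU-112 3.
Give SKU-139 3 more to hit its cap of 5 → 38 left.
Give SKU-159 4 more to hit its cap of 6 → 34 left.
SKU-157 takes 8 more to reach its cap of 9 → 26 left.
SKU-140: +10 to 11 (cap) → 16 left.
SKU-114 has room for 20 more but only 16 remain, so it gets 16.
Total = 3×1 + 8×11 + 14×6 + 17×5 + 4×16 + 13×9 = 441.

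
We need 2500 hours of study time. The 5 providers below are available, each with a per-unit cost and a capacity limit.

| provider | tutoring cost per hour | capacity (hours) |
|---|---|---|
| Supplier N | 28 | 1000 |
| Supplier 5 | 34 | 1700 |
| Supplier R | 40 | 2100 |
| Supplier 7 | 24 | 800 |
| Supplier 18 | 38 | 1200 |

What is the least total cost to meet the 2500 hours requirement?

Cheapest first:
Supplier 7 at 24: take all 800 hours ; 1700 still needed.
Supplier N at 28: take all 1000 hours ; 700 still needed.
Supplier 5 at 34: take 700 of its 1700 ; requirement met.
Supplier 18, Supplier R: unused.
Cost = 800×24 + 1000×28 + 700×34 = 71000.

71000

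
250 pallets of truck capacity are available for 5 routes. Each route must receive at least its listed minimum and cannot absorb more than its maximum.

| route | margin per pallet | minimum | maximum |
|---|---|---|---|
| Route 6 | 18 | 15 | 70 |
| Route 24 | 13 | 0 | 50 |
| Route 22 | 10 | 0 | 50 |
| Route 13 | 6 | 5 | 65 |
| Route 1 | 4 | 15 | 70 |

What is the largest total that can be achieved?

2860

Meeting every minimum uses 15+0+0+5+15 = 35 pallets, leaving 215.
Order the routes by margin per pallet: Route 6 18 > Route 24 13 > Route 22 10 > Route 13 6 > Route 1 4.
Route 6: +55 to 70 (cap) ; 160 left.
Route 24: +50 to 50 (cap) ; 110 left.
Give Route 22 50 more to hit its cap of 50 ; 60 left.
Give Route 13 60 more to hit its cap of 65 ; 0 left.
Total = 18×70 + 13×50 + 10×50 + 6×65 + 4×15 = 2860.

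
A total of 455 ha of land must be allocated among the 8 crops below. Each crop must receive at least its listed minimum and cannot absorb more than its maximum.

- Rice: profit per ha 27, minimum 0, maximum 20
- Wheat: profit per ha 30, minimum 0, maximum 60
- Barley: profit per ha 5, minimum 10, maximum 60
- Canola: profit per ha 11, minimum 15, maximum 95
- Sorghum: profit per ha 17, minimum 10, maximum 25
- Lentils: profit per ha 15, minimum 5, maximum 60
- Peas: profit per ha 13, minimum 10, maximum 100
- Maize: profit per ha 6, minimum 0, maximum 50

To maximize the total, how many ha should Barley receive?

Meeting every minimum uses 0+0+10+15+10+5+10+0 = 50 ha, leaving 405.
Highest profit per ha first: Wheat 30 > Rice 27 > Sorghum 17 > Lentils 15 > Peas 13 > Canola 11 > Maize 6 > Barley 5.
Wheat: +60 to 60 (cap) → 345 left.
Give Rice 20 more to hit its cap of 20 → 325 left.
Give Sorghum 15 more to hit its cap of 25 → 310 left.
Lentils takes 55 more to reach its cap of 60 → 255 left.
Peas takes 90 more to reach its cap of 100 → 165 left.
Canola: +80 to 95 (cap) → 85 left.
Give Maize 50 more to hit its cap of 50 → 35 left.
Only 35 left; Barley takes them to reach 45.

45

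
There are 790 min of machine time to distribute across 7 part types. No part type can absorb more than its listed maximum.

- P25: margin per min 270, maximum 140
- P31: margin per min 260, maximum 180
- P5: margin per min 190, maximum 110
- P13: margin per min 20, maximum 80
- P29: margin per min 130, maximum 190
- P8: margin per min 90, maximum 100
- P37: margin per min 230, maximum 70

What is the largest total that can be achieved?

Highest margin per min first: P25 270 > P31 260 > P37 230 > P5 190 > P29 130 > P8 90 > P13 20.
Give P25 140 to hit its cap of 140 ; 650 left.
P31 takes 180 to reach its cap of 180 ; 470 left.
Give P37 70 to hit its cap of 70 ; 400 left.
Give P5 110 to hit its cap of 110 ; 290 left.
P29 takes 190 to reach its cap of 190 ; 100 left.
P8: +100 to 100 (cap) ; 0 left.
Total = 270×140 + 260×180 + 190×110 + 130×190 + 90×100 + 230×70 = 155300.

155300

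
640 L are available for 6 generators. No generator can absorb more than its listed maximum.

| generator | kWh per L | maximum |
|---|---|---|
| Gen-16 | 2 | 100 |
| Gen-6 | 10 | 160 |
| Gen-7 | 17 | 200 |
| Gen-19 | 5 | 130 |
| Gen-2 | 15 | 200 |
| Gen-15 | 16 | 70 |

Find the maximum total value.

9170

Highest kWh per L first: Gen-7 17 > Gen-15 16 > Gen-2 15 > Gen-6 10 > Gen-19 5 > Gen-16 2.
Give Gen-7 200 to hit its cap of 200 ; 440 left.
Gen-15 takes 70 to reach its cap of 70 ; 370 left.
Gen-2: +200 to 200 (cap) ; 170 left.
Give Gen-6 160 to hit its cap of 160 ; 10 left.
Gen-19 has room for 130 but only 10 remain, so it gets 10.
Total = 10×160 + 17×200 + 5×10 + 15×200 + 16×70 = 9170.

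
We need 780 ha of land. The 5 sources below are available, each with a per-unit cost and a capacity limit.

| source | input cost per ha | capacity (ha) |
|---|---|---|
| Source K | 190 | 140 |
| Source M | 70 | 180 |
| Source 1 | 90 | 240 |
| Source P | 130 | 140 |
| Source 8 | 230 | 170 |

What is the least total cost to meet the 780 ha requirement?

Use sources in increasing cost order.
Source M at 70: take all 180 ha ; 600 still needed.
Source 1 (90): use full 240 ; 360 ha to go.
Source P (130): use full 140 ; 220 ha to go.
Source K at 190: take all 140 ha ; 80 still needed.
Source 8 (230): take the remaining 80 ; done.
Cost = 180×70 + 240×90 + 140×130 + 140×190 + 80×230 = 97400.

97400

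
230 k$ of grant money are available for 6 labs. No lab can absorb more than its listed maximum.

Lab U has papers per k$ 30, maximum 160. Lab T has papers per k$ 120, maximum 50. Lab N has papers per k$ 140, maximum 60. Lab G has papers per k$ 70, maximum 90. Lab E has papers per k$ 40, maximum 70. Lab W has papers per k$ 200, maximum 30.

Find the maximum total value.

Rank by papers per k$: Lab W 200 > Lab N 140 > Lab T 120 > Lab G 70 > Lab E 40 > Lab U 30.
Lab W takes 30 to reach its cap of 30 → 200 left.
Lab N: +60 to 60 (cap) → 140 left.
Give Lab T 50 to hit its cap of 50 → 90 left.
Give Lab G 90 to hit its cap of 90 → 0 left.
Total = 120×50 + 140×60 + 70×90 + 200×30 = 26700.

26700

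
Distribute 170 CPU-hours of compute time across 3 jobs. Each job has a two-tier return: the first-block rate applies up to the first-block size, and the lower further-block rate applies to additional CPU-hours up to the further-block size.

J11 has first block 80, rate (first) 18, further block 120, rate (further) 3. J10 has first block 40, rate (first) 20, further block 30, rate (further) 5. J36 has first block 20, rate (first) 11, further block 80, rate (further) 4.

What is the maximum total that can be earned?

Rank every tier by rate: J10/first 20 > J11/first 18 > J36/first 11 > J10/second 5 > J36/second 4 > J11/second 3.
J10 first at 20: fill all 40 ; 130 left.
J11/first (18): +80 ; 50 left.
J36 first at 11: fill all 20 ; 30 left.
J10 second at 5: fill all 30 ; 0 left.
Total = 20×40 + 18×80 + 11×20 + 5×30 = 2610.

2610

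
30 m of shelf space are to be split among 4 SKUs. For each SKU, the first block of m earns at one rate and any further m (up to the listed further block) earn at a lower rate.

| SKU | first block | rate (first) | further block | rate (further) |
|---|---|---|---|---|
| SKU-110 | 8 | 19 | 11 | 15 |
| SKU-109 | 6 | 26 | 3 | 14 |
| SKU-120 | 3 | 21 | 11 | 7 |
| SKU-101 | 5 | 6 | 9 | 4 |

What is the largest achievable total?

Rank every tier by rate: SKU-109/T1 26 > SKU-120/T1 21 > SKU-110/T1 19 > SKU-110/T2 15 > SKU-109/T2 14 > SKU-120/T2 7 > SKU-101/T1 6 > SKU-101/T2 4.
Fill SKU-109 T1 block (6 at 26) → 24 left.
SKU-120 T1 at 21: fill all 3 → 21 left.
SKU-110 T1 at 19: fill all 8 → 13 left.
SKU-110/T2 (15): +11 → 2 left.
SKU-109 T2 at 14: only 2 left, fill 2.
Total = 26×6 + 21×3 + 19×8 + 15×11 + 14×2 = 564.

564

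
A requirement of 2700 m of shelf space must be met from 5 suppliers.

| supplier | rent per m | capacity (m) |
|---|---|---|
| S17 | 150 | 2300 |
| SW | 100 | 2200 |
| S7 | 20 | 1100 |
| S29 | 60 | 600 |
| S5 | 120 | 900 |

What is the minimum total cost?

Use suppliers in increasing cost order.
S7 (20): use full 1100 → 1600 m to go.
S29 at 60: take all 600 m → 1000 still needed.
SW at 100: take 1000 of its 2200 → requirement met.
S5, S17: unused.
Cost = 1100×20 + 600×60 + 1000×100 = 158000.

158000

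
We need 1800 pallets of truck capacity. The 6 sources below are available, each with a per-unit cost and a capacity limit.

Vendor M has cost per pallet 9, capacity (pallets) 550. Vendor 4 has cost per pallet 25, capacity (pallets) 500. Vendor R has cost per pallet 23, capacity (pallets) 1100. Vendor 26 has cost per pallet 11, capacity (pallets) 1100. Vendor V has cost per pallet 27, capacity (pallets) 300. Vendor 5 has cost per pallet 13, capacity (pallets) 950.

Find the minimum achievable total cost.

19000

Cheapest first:
Take 550 from Vendor M at 9 → need 1250 more.
Vendor 26 at 11: take all 1100 pallets → 150 still needed.
Vendor 5 at 13: take 150 of its 950 → requirement met.
Vendor R, Vendor 4, Vendor V: unused.
Cost = 550×9 + 1100×11 + 150×13 = 19000.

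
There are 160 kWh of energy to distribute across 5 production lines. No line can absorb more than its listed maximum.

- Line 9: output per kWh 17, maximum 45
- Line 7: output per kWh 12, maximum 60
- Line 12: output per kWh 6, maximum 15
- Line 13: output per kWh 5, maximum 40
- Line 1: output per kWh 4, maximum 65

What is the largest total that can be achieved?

Highest output per kWh first: Line 9 17 > Line 7 12 > Line 12 6 > Line 13 5 > Line 1 4.
Line 9 takes 45 to reach its cap of 45 → 115 left.
Give Line 7 60 to hit its cap of 60 → 55 left.
Line 12 takes 15 to reach its cap of 15 → 40 left.
Give Line 13 40 to hit its cap of 40 → 0 left.
Total = 17×45 + 12×60 + 6×15 + 5×40 = 1775.

1775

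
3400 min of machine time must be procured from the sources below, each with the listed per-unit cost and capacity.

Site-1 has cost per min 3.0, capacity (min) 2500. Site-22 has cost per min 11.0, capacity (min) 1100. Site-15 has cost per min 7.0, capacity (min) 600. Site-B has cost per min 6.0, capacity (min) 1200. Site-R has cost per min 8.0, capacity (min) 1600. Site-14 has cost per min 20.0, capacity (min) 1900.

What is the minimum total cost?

12900

Cheapest first:
Take 2500 from Site-1 at 3.0 ; need 900 more.
Site-B (6.0): take the remaining 900 ; done.
Site-15, Site-R, Site-22, Site-14: unused.
Cost = 2500×3.0 + 900×6.0 = 12900.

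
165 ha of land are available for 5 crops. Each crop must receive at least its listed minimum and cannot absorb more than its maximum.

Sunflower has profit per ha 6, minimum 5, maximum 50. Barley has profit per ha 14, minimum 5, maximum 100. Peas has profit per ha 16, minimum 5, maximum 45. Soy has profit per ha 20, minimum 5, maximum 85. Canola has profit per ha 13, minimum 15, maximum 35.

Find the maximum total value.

Meeting every minimum uses 5+5+5+5+15 = 35 ha, leaving 130.
Order the crops by profit per ha: Soy 20 > Peas 16 > Barley 14 > Canola 13 > Sunflower 6.
Soy: +80 to 85 (cap) → 50 left.
Give Peas 40 more to hit its cap of 45 → 10 left.
Barley: +10 (room for 95) → 15. Pool exhausted.
Total = 6×5 + 14×15 + 16×45 + 20×85 + 13×15 = 2855.

2855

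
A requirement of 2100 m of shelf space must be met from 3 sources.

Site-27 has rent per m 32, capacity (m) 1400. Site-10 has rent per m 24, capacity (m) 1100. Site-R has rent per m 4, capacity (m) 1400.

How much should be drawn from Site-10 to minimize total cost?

Cheapest first:
Take 1400 from Site-R at 4 → need 700 more.
Site-10 at 24: take 700 of its 1100 → requirement met.
Site-27: unused.

700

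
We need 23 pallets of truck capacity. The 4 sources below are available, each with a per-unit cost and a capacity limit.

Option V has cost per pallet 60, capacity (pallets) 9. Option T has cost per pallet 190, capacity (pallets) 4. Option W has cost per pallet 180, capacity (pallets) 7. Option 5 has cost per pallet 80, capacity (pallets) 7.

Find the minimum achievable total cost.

2360

Use sources in increasing cost order.
Option V (60): use full 9 — 14 pallets to go.
Option 5 (80): use full 7 — 7 pallets to go.
Option W (180): use full 7 — 0 pallets to go.
Option T: unused.
Cost = 9×60 + 7×80 + 7×180 = 2360.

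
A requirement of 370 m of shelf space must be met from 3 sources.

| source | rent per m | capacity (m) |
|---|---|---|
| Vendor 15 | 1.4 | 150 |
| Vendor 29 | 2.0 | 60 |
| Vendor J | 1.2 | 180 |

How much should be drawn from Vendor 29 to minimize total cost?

40

Cheapest first:
Vendor J (1.2): use full 180 — 190 m to go.
Vendor 15 (1.4): use full 150 — 40 m to go.
Vendor 29 (2.0): take the remaining 40 — done.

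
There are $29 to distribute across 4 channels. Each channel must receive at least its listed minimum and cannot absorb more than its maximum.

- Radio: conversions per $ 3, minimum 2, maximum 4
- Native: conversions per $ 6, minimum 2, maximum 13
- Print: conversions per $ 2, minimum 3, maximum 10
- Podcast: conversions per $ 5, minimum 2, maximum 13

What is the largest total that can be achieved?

Meeting every minimum uses 2+2+3+2 = 9 $, leaving 20.
Highest conversions per $ first: Native 6 > Podcast 5 > Radio 3 > Print 2.
Native: +11 to 13 (cap) ; 9 left.
Podcast has room for 11 more but only 9 remain, so it gets 11.
Total = 3×2 + 6×13 + 2×3 + 5×11 = 145.

145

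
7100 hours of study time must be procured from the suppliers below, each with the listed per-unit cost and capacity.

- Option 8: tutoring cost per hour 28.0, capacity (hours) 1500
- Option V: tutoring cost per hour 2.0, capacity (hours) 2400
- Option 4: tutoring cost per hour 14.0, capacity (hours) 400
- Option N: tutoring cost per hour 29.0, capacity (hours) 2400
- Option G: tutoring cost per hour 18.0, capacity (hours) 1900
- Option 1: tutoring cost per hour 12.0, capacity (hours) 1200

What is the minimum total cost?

Use suppliers in increasing cost order.
Option V (2.0): use full 2400 ; 4700 hours to go.
Take 1200 from Option 1 at 12.0 ; need 3500 more.
Option 4 at 14.0: take all 400 hours ; 3100 still needed.
Option G at 18.0: take all 1900 hours ; 1200 still needed.
Option 8 at 28.0: take 1200 of its 1500 ; requirement met.
Option N: unused.
Cost = 2400×2.0 + 1200×12.0 + 400×14.0 + 1900×18.0 + 1200×28.0 = 92600.

92600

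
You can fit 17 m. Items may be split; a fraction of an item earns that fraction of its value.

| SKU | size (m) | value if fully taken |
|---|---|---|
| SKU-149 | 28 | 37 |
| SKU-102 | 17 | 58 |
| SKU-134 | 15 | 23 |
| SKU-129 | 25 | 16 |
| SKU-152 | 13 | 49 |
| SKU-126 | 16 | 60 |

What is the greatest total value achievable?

Rank by value-to-size ratio: SKU-152 49/13≈3.77, SKU-126 60/16≈3.75, SKU-102 58/17≈3.41, SKU-134 23/15≈1.53, SKU-149 37/28≈1.32, SKU-129 16/25≈0.64.
All 13 m of SKU-152 fit (value 49) ; 4 remain.
Fill the last 4 m with part of SKU-126: 4/16 of it earns 15.
Total value = 64.

64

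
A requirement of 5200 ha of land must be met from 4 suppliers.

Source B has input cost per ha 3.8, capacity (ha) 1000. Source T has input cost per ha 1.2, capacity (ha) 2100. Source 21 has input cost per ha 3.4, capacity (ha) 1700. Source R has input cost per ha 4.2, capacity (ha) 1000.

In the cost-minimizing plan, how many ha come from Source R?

Use suppliers in increasing cost order.
Take 2100 from Source T at 1.2 — need 3100 more.
Source 21 at 3.4: take all 1700 ha — 1400 still needed.
Source B at 3.8: take all 1000 ha — 400 still needed.
Take 400 from Source R at 4.2 to finish.

400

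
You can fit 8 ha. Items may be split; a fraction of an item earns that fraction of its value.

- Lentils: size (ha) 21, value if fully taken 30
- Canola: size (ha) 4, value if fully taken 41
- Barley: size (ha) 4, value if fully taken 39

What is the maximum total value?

Rank by value-to-size ratio: Canola 41/4≈10.2, Barley 39/4≈9.75, Lentils 30/21≈1.43.
Canola: take in full, 4 ha for value 41 → 4 left.
Take all of Barley (4 ha, value 39) → 0 ha left.
Total value = 80.

80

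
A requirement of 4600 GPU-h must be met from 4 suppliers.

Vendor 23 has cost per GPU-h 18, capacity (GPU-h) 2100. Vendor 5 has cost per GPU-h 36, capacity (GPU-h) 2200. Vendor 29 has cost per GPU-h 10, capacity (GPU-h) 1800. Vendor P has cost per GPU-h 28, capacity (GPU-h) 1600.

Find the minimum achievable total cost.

75400

Cheapest first:
Vendor 29 (10): use full 1800 → 2800 GPU-h to go.
Vendor 23 at 18: take all 2100 GPU-h → 700 still needed.
Vendor P at 28: take 700 of its 1600 → requirement met.
Vendor 5: unused.
Cost = 1800×10 + 2100×18 + 700×28 = 75400.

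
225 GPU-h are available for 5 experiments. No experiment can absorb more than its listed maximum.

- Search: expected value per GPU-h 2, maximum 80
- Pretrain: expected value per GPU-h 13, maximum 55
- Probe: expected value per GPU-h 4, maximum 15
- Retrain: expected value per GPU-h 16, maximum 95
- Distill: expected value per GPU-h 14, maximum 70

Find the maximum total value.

3235

Highest expected value per GPU-h first: Retrain 16 > Distill 14 > Pretrain 13 > Probe 4 > Search 2.
Give Retrain 95 to hit its cap of 95 ; 130 left.
Give Distill 70 to hit its cap of 70 ; 60 left.
Pretrain: +55 to 55 (cap) ; 5 left.
Probe has room for 15 but only 5 remain, so it gets 5.
Total = 13×55 + 4×5 + 16×95 + 14×70 = 3235.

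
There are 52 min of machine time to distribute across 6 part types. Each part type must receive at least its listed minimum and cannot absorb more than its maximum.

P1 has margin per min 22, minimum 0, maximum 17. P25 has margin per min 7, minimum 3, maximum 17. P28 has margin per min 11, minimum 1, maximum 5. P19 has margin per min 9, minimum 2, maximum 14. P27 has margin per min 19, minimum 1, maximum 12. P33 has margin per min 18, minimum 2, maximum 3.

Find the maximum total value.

Meeting every minimum uses 0+3+1+2+1+2 = 9 min, leaving 43.
Highest margin per min first: P1 22 > P27 19 > P33 18 > P28 11 > P19 9 > P25 7.
Give P1 17 more to hit its cap of 17 ; 26 left.
P27 takes 11 more to reach its cap of 12 ; 15 left.
Give P33 1 more to hit its cap of 3 ; 14 left.
P28 takes 4 more to reach its cap of 5 ; 10 left.
P19: +10 (room for 12) → 12. Pool exhausted.
Total = 22×17 + 7×3 + 11×5 + 9×12 + 19×12 + 18×3 = 840.

840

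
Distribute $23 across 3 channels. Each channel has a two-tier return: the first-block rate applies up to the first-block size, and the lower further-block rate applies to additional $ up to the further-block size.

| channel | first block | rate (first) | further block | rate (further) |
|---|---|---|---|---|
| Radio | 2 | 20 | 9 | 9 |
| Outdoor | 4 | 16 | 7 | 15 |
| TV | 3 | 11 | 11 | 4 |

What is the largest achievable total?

Order all 6 blocks by rate: Radio/tier1 20 > Outdoor/tier1 16 > Outdoor/tier2 15 > TV/tier1 11 > Radio/tier2 9 > TV/tier2 4.
Radio tier1 at 20: fill all 2 — 21 left.
Outdoor tier1 at 16: fill all 4 — 17 left.
Fill Outdoor tier2 block (7 at 15) — 10 left.
TV/tier1 (11): +3 — 7 left.
7 remain; put them into Radio tier2 at 9.
Total = 20×2 + 16×4 + 15×7 + 11×3 + 9×7 = 305.

305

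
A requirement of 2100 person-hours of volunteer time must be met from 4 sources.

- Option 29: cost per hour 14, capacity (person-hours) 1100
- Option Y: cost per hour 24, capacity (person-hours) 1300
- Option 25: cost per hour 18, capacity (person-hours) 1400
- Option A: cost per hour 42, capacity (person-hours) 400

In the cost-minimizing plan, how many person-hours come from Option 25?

Fill from the cheapest source first.
Take 1100 from Option 29 at 14 — need 1000 more.
Option 25 (18): take the remaining 1000 — done.
Option Y, Option A: unused.

1000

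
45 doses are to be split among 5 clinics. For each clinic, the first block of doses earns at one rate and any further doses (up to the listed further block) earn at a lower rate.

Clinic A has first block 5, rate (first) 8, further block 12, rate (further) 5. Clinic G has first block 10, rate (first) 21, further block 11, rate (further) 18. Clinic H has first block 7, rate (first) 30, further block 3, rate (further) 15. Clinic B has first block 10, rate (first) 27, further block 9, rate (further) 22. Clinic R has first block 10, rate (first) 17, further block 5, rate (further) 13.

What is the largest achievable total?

1050

Order all 10 blocks by rate: Clinic H/tier1 30 > Clinic B/tier1 27 > Clinic B/tier2 22 > Clinic G/tier1 21 > Clinic G/tier2 18 > Clinic R/tier1 17 > Clinic H/tier2 15 > Clinic R/tier2 13 > Clinic A/tier1 8 > Clinic A/tier2 5.
Clinic H tier1 at 30: fill all 7 ; 38 left.
Clinic B/tier1 (27): +10 ; 28 left.
Clinic B/tier2 (22): +9 ; 19 left.
Clinic G/tier1 (21): +10 ; 9 left.
Clinic G/tier2: +9 of 11 at 18; pool empty.
Total = 30×7 + 27×10 + 22×9 + 21×10 + 18×9 = 1050.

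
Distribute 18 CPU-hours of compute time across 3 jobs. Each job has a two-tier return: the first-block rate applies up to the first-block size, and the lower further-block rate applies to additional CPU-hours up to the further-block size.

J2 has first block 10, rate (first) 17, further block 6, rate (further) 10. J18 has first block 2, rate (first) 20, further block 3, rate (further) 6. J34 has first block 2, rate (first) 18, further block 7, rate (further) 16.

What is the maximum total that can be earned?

310

Treat each block as its own option and order by rate: J18/first 20 > J34/first 18 > J2/first 17 > J34/second 16 > J2/second 10 > J18/second 6.
J18 first at 20: fill all 2 — 16 left.
J34/first (18): +2 — 14 left.
Fill J2 first block (10 at 17) — 4 left.
J34 second at 16: only 4 left, fill 4.
Total = 20×2 + 18×2 + 17×10 + 16×4 = 310.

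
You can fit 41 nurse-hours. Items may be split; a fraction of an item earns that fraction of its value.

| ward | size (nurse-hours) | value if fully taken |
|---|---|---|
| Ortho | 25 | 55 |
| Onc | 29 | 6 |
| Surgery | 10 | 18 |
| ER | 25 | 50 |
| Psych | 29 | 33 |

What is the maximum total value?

Sort by value density: Ortho 55/25≈2.2, ER 50/25≈2, Surgery 18/10≈1.8, Psych 33/29≈1.14, Onc 6/29≈0.207.
Take all of Ortho (25 nurse-hours, value 55) → 16 nurse-hours left.
Fill the last 16 nurse-hours with part of ER: 16/25 of it earns 32.
Total value = 87.

87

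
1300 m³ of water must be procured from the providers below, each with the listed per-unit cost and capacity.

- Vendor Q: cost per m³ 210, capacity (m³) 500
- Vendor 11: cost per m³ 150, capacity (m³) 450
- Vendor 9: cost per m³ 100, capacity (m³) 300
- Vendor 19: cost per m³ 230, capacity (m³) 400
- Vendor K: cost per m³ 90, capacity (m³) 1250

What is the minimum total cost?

Fill from the cheapest provider first.
Take 1250 from Vendor K at 90 → need 50 more.
Vendor 9 at 100: take 50 of its 300 → requirement met.
Vendor 11, Vendor Q, Vendor 19: unused.
Cost = 1250×90 + 50×100 = 117500.

117500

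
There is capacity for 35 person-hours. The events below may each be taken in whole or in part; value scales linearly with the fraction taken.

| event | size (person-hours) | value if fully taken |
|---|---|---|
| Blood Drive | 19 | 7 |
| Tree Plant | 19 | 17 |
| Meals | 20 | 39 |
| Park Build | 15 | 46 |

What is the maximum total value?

Best value per unit of size first: Park Build 46/15≈3.07, Meals 39/20≈1.95, Tree Plant 17/19≈0.895, Blood Drive 7/19≈0.368.
Take all of Park Build (15 person-hours, value 46) ; 20 person-hours left.
All 20 person-hours of Meals fit (value 39) ; 0 remain.
Total value = 85.

85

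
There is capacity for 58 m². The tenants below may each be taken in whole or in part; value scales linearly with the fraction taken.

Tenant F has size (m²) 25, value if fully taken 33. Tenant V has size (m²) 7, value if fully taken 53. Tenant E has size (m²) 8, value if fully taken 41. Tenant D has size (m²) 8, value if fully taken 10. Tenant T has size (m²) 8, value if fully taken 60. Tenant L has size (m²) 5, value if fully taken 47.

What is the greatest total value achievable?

Best value per unit of size first: Tenant L 47/5≈9.4, Tenant V 53/7≈7.57, Tenant T 60/8≈7.5, Tenant E 41/8≈5.12, Tenant F 33/25≈1.32, Tenant D 10/8≈1.25.
Tenant L: take in full, 5 m² for value 47 → 53 left.
Tenant V: take in full, 7 m² for value 53 → 46 left.
Tenant T: take in full, 8 m² for value 60 → 38 left.
All 8 m² of Tenant E fit (value 41) → 30 remain.
All 25 m² of Tenant F fit (value 33) → 5 remain.
Only 5 m² remain; take 5/8 of Tenant D for value 10×5/8 = 6.25.
Total value = 240.25.

240.25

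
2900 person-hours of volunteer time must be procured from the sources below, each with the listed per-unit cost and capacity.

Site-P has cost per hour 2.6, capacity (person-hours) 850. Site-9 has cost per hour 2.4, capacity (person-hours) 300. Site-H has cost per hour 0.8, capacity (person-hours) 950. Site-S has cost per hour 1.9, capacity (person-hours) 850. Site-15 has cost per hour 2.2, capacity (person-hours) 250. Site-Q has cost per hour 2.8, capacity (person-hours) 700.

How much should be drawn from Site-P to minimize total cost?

550

Fill from the cheapest source first.
Site-H (0.8): use full 950 — 1950 person-hours to go.
Take 850 from Site-S at 1.9 — need 1100 more.
Site-15 at 2.2: take all 250 person-hours — 850 still needed.
Site-9 at 2.4: take all 300 person-hours — 550 still needed.
Site-P (2.6): take the remaining 550 — done.
Site-Q: unused.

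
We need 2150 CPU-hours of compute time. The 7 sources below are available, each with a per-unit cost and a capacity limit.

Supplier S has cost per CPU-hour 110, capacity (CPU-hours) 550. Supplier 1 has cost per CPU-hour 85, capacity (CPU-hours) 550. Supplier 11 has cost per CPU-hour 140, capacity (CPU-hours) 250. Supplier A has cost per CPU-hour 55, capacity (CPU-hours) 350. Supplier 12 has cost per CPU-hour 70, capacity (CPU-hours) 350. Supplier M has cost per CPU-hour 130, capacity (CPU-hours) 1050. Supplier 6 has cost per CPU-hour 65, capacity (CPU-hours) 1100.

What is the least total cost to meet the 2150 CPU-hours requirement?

145000

Use sources in increasing cost order.
Supplier A (55): use full 350 ; 1800 CPU-hours to go.
Supplier 6 (65): use full 1100 ; 700 CPU-hours to go.
Take 350 from Supplier 12 at 70 ; need 350 more.
Take 350 from Supplier 1 at 85 to finish.
Supplier S, Supplier M, Supplier 11: unused.
Cost = 350×55 + 1100×65 + 350×70 + 350×85 = 145000.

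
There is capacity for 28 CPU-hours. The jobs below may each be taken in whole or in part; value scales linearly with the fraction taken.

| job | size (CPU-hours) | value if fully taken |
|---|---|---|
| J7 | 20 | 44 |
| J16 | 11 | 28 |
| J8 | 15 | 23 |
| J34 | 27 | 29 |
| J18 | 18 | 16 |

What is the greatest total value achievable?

Sort by value density: J16 28/11≈2.55, J7 44/20≈2.2, J8 23/15≈1.53, J34 29/27≈1.07, J18 16/18≈0.889.
All 11 CPU-hours of J16 fit (value 28) — 17 remain.
17 CPU-hours left: a 17/20 share of J7 gives 44×17/20 = 37.4.
Total value = 65.4.

65.4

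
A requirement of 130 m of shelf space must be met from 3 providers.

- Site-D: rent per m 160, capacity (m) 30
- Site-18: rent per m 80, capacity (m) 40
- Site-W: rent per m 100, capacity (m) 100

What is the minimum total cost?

Cheapest first:
Site-18 at 80: take all 40 m ; 90 still needed.
Take 90 from Site-W at 100 to finish.
Site-D: unused.
Cost = 40×80 + 90×100 = 12200.

12200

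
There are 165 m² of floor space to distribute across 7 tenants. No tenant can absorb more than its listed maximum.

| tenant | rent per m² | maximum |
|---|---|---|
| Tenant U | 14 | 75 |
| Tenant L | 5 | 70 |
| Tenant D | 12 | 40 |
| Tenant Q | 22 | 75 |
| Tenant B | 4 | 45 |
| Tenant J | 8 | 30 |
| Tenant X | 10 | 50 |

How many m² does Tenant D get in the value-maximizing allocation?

15

Rank by rent per m²: Tenant Q 22 > Tenant U 14 > Tenant D 12 > Tenant X 10 > Tenant J 8 > Tenant L 5 > Tenant B 4.
Tenant Q: +75 to 75 (cap) — 90 left.
Give Tenant U 75 to hit its cap of 75 — 15 left.
Only 15 left; Tenant D takes them to reach 15.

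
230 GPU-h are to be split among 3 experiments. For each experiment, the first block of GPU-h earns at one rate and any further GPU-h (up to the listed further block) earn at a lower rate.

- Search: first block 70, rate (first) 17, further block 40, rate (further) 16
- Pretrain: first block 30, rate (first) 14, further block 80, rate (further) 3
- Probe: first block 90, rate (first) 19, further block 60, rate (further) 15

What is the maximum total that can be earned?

Rank every tier by rate: Probe/tier1 19 > Search/tier1 17 > Search/tier2 16 > Probe/tier2 15 > Pretrain/tier1 14 > Pretrain/tier2 3.
Probe tier1 at 19: fill all 90 — 140 left.
Fill Search tier1 block (70 at 17) — 70 left.
Search tier2 at 16: fill all 40 — 30 left.
Probe tier2 at 15: only 30 left, fill 30.
Total = 19×90 + 17×70 + 16×40 + 15×30 = 3990.

3990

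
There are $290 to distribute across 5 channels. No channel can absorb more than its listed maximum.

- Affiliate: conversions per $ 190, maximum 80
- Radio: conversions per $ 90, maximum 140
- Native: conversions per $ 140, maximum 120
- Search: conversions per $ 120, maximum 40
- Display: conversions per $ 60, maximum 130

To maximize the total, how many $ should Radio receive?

Rank by conversions per $: Affiliate 190 > Native 140 > Search 120 > Radio 90 > Display 60.
Affiliate takes 80 to reach its cap of 80 — 210 left.
Give Native 120 to hit its cap of 120 — 90 left.
Search: +40 to 40 (cap) — 50 left.
Radio: +50 (room for 140) → 50. Pool exhausted.

50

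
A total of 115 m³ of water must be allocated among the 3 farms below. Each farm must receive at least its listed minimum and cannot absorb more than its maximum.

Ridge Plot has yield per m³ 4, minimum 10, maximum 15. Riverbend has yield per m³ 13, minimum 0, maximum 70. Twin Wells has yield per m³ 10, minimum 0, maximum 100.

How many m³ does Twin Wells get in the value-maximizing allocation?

Meeting every minimum uses 10+0+0 = 10 m³, leaving 105.
Order the farms by yield per m³: Riverbend 13 > Twin Wells 10 > Ridge Plot 4.
Give Riverbend 70 more to hit its cap of 70 — 35 left.
Twin Wells has room for 100 more but only 35 remain, so it gets 35.

35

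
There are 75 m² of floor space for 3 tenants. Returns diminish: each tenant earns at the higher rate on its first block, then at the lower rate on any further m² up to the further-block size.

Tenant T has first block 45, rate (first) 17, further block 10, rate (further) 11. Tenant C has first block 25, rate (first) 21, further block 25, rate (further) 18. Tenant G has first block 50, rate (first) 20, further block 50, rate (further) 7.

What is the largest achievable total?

Rank every tier by rate: Tenant C/tier1 21 > Tenant G/tier1 20 > Tenant C/tier2 18 > Tenant T/tier1 17 > Tenant T/tier2 11 > Tenant G/tier2 7.
Tenant C tier1 at 21: fill all 25 ; 50 left.
Tenant G tier1 at 20: fill all 50 ; 0 left.
Total = 21×25 + 20×50 = 1525.

1525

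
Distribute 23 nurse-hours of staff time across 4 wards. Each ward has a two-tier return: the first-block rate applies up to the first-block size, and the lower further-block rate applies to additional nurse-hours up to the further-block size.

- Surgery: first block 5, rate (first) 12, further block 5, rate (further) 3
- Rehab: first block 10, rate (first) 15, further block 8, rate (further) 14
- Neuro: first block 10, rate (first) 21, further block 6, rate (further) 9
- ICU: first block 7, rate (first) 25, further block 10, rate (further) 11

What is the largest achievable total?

Order all 8 blocks by rate: ICU/tier1 25 > Neuro/tier1 21 > Rehab/tier1 15 > Rehab/tier2 14 > Surgery/tier1 12 > ICU/tier2 11 > Neuro/tier2 9 > Surgery/tier2 3.
ICU/tier1 (25): +7 — 16 left.
Fill Neuro tier1 block (10 at 21) — 6 left.
Rehab tier1 at 15: only 6 left, fill 6.
Total = 25×7 + 21×10 + 15×6 = 475.

475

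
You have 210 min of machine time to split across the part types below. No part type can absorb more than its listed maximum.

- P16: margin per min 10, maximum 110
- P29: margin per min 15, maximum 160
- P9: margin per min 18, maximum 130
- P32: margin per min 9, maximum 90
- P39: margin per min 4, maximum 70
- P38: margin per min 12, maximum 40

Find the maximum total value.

Rank by margin per min: P9 18 > P29 15 > P38 12 > P16 10 > P32 9 > P39 4.
Give P9 130 to hit its cap of 130 — 80 left.
P29: +80 (room for 160) → 80. Pool exhausted.
Total = 15×80 + 18×130 = 3540.

3540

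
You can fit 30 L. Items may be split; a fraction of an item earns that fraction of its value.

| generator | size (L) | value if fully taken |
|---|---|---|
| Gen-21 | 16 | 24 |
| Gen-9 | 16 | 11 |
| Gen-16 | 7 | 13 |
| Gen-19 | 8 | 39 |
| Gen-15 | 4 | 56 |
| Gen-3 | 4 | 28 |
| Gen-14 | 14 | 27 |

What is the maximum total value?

Sort by value density: Gen-15 56/4≈14, Gen-3 28/4≈7, Gen-19 39/8≈4.88, Gen-14 27/14≈1.93, Gen-16 13/7≈1.86, Gen-21 24/16≈1.5, Gen-9 11/16≈0.688.
All 4 L of Gen-15 fit (value 56) ; 26 remain.
Gen-3: take in full, 4 L for value 28 ; 22 left.
Take all of Gen-19 (8 L, value 39) ; 14 L left.
Take all of Gen-14 (14 L, value 27) ; 0 L left.
Total value = 150.

150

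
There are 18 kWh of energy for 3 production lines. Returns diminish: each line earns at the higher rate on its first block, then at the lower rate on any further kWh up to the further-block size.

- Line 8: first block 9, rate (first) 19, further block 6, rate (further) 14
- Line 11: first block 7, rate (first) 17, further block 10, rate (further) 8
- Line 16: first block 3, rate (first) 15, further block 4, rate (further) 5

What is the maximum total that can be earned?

320

Rank every tier by rate: Line 8/tier1 19 > Line 11/tier1 17 > Line 16/tier1 15 > Line 8/tier2 14 > Line 11/tier2 8 > Line 16/tier2 5.
Fill Line 8 tier1 block (9 at 19) ; 9 left.
Line 11 tier1 at 17: fill all 7 ; 2 left.
Line 16/tier1: +2 of 3 at 15; pool empty.
Total = 19×9 + 17×7 + 15×2 = 320.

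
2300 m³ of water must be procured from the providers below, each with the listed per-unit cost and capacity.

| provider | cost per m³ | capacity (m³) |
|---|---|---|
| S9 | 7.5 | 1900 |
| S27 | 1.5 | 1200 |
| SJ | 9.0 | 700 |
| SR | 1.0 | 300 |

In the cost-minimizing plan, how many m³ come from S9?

800

Fill from the cheapest provider first.
SR at 1.0: take all 300 m³ ; 2000 still needed.
S27 (1.5): use full 1200 ; 800 m³ to go.
S9 (7.5): take the remaining 800 ; done.
SJ: unused.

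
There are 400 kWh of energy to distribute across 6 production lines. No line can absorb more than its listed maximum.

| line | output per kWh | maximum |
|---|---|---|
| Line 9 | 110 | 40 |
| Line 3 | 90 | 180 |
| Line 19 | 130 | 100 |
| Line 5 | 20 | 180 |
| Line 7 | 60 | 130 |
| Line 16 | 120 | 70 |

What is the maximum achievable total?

42600

Highest output per kWh first: Line 19 130 > Line 16 120 > Line 9 110 > Line 3 90 > Line 7 60 > Line 5 20.
Give Line 19 100 to hit its cap of 100 ; 300 left.
Line 16 takes 70 to reach its cap of 70 ; 230 left.
Give Line 9 40 to hit its cap of 40 ; 190 left.
Line 3 takes 180 to reach its cap of 180 ; 10 left.
Line 7 has room for 130 but only 10 remain, so it gets 10.
Total = 110×40 + 90×180 + 130×100 + 60×10 + 120×70 = 42600.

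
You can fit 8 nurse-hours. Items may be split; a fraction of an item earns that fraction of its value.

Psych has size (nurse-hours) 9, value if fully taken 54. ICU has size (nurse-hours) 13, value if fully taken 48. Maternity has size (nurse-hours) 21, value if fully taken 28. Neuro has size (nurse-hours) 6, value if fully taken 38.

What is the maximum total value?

Best value per unit of size first: Neuro 38/6≈6.33, Psych 54/9≈6, ICU 48/13≈3.69, Maternity 28/21≈1.33.
Take all of Neuro (6 nurse-hours, value 38) ; 2 nurse-hours left.
2 nurse-hours left: a 2/9 share of Psych gives 54×2/9 = 12.
Total value = 50.

50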